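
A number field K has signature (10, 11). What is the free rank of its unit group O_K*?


By Dirichlet's unit theorem:
rank = r1 + r2 - 1
= 10 + 11 - 1
= 20

20


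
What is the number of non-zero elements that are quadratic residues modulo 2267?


For prime p, the number of non-zero quadratic residues is (p-1)/2.
= (2267-1)/2
= 1133

1133


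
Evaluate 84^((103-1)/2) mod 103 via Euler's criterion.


p = 103 is prime and the exponent is (p-1)/2 = 51, so by Euler's criterion 84^51 = (84/103) = +1 or -1 mod 103.
Compute by square-and-multiply:
  51 = 32 + 16 + 2 + 1 (binary 110011)
  Repeated squaring mod 103: 84^1 = 84, 84^2 = 52, 84^4 = 26, 84^8 = 58, 84^16 = 68, 84^32 = 92
  84^51 = 84^32 * 84^16 * 84^2 * 84^1 = 92 * 68 * 52 * 84 mod 103
    92 * 68 = 6256 = 76 mod 103
    76 * 52 = 3952 = 38 mod 103
    38 * 84 = 3192 = 102 mod 103
  84^51 = 102 mod 103
Result 102 = p - 1 = -1 mod 103: 84 is a quadratic non-residue mod 103. As a residue in [0, p-1] the value is 102.
84^51 mod 103 = 102

102


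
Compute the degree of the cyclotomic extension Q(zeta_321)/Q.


The degree equals Euler's totient phi(321).
321 = 3 * 107
phi(321) = 212

212


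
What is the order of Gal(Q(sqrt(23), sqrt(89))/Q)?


The 2 square roots of distinct primes are multiplicatively independent over Q,
so [K:Q] = 2^2 and Gal(K/Q) is isomorphic to (Z/2Z)^2.
|Gal| = 2^2 = 4

4


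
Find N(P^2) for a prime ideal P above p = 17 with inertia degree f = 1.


N(P^a) = p^(a*f)
= 17^(2*1)
= 17^2
= 289

289


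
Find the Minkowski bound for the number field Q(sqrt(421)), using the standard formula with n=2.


d = 421, d mod 4 = 1, so disc(K) = d = 421; |disc(K)| = 421
Real quadratic field, so n = 2, s = r2 = 0, r1 = 2
M = (n!/n^n) * (4/pi)^s * sqrt(|disc(K)|) = (2!/2^2) * (4/pi)^0 * sqrt(421)
= 0.5 * 1.000000 * 20.518285
= 10.2591

10.2591


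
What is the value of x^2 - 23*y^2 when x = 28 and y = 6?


x^2 - d*y^2
= 28^2 - 23*6^2
= 784 - 828
= -44

-44


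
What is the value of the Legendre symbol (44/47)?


p = 47 is prime, so compute (44/47) with the reciprocity algorithm (Jacobi-symbol steps: pull out 2s via (2/n), flip via reciprocity, reduce):
  pull out 2: (2/47) = +1  (since 47 mod 8 = 7)
  pull out 2: (2/47) = +1  (since 47 mod 8 = 7)
  reciprocity: (11/47) -> -(47/11)
  reduce: (3/11)
  reciprocity: (3/11) -> -(11/3)
  reduce: (2/3)
  pull out 2: (2/3) = -1  (since 3 mod 8 = 3)
  (1/3) = 1
Product of signs = -1
(44/47) = -1

-1


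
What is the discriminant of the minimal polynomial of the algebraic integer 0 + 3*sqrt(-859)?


The element 0 + 3*sqrt(-859) has minimal polynomial:
x^2 + 0*x + 7731
Discriminant = (0)^2 - 4*(7731)
= 0 - 30924
= -30924

-30924


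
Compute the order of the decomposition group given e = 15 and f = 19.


|D_P| = e * f
= 15 * 19
= 285

285


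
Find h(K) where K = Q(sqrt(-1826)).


K = Q(sqrt(-1826)). d mod 4 = 2, so D = disc(K) = 4d = -7304
h(K) equals the number of primitive reduced positive-definite forms (a, b, c) = a*x^2 + b*x*y + c*y^2 with b^2 - 4ac = D,
where reduced means |b| <= a <= c, with b >= 0 whenever |b| = a or a = c, and primitive means gcd(a, b, c) = 1.
Reduced forces 3a^2 <= |D| = 7304, so 1 <= a <= 49; b must have the parity of D, and c = (b^2 - D)/(4a) must be an integer >= a.
Enumerate a = 1..49, b in [-a, a]:
  a=1: (1, 0, 1826)  [1]
  a=2: (2, 0, 913)  [1]
  a=3: (3, -2, 609), (3, 2, 609)  [2]
  a=4: none
  a=5: (5, -4, 366), (5, 4, 366)  [2]
  a=6: (6, -4, 305), (6, 4, 305)  [2]
  a=7: (7, -2, 261), (7, 2, 261)  [2]
  a=8: none
  a=9: (9, -2, 203), (9, 2, 203)  [2]
  a=10: (10, -4, 183), (10, 4, 183)  [2]
  a=11: (11, 0, 166)  [1]
  a=12..13: none
  a=14: (14, -12, 133), (14, 12, 133)  [2]
  a=15: (15, -14, 125), (15, -4, 122), (15, 4, 122), (15, 14, 125)  [4]
  a=16..17: none
  a=18: (18, -16, 105), (18, 16, 105)  [2]
  a=19: (19, -12, 98), (19, 12, 98)  [2]
  a=20: none
  a=21: (21, -16, 90), (21, -2, 87), (21, 2, 87), (21, 16, 90)  [4]
  a=22: (22, 0, 83)  [1]
  a=23..24: none
  a=25: (25, -14, 75), (25, 14, 75)  [2]
  a=26: none
  a=27: (27, -16, 70), (27, 16, 70)  [2]
  a=28: none
  a=29: (29, -2, 63), (29, 2, 63)  [2]
  a=30: (30, -16, 63), (30, -4, 61), (30, 4, 61), (30, 16, 63)  [4]
  a=31..32: none
  a=33: (33, -22, 59), (33, 22, 59)  [2]
  a=34: none
  a=35: (35, -26, 57), (35, -16, 54), (35, 16, 54), (35, 26, 57)  [4]
  a=36..37: none
  a=38: (38, -12, 49), (38, 12, 49)  [2]
  a=39..41: none
  a=42: (42, -40, 53), (42, -16, 45), (42, 16, 45), (42, 40, 53)  [4]
  a=43: (43, -36, 50), (43, 36, 50)  [2]
  a=44: none
  a=45: (45, -34, 47), (45, 34, 47)  [2]
  a=46..49: none
Total reduced forms: 1 + 1 + 2 + 2 + 2 + 2 + 2 + 2 + 1 + 2 + 4 + 2 + 2 + 4 + 1 + 2 + 2 + 2 + 4 + 2 + 4 + 2 + 4 + 2 + 2 = 56
h = 56

56


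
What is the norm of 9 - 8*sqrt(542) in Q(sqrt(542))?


N(a + b*sqrt(d)) = a^2 - d*b^2
= (9)^2 - (542)*(-8)^2
= 81 - 34688
= -34607

-34607


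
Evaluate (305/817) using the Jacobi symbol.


Compute (305/817) via quadratic reciprocity:
  reciprocity: (305/817) -> +(817/305)
  reduce: (207/305)
  reciprocity: (207/305) -> +(305/207)
  reduce: (98/207)
  pull out 2: (2/207) = +1  (since 207 mod 8 = 7)
  reciprocity: (49/207) -> +(207/49)
  reduce: (11/49)
  reciprocity: (11/49) -> +(49/11)
  reduce: (5/11)
  reciprocity: (5/11) -> +(11/5)
  reduce: (1/5)
  (1/5) = 1
Product of signs = 1

1


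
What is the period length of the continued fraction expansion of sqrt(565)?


Run the CF algorithm for sqrt(565).
a_0 = floor(sqrt(565)) = 23; set m_0=0, q_0=1.
Recurrence: m' = q*a - m,  q' = (d - m'^2)/q,  a' = floor((a_0 + m')/q').
  step 1: m=23, q=36, a=1
  step 2: m=13, q=11, a=3
  step 3: m=20, q=15, a=2
  step 4: m=10, q=31, a=1
  step 5: m=21, q=4, a=11
  step 6: m=23, q=9, a=5
  step 7: m=22, q=9, a=5
  step 8: m=23, q=4, a=11
  step 9: m=21, q=31, a=1
  step 10: m=10, q=15, a=2
  step 11: m=20, q=11, a=3
  step 12: m=13, q=36, a=1
  step 13: m=23, q=1, a=46
a_13 = 2*a_0 = 46, so the period closes here.
sqrt(565) = [23; 1, 3, 2, 1, 11, 5, 5, 11, 1, 2, 3, 1, 46]
Period length = 13

13


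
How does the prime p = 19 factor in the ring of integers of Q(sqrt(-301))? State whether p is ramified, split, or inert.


K = Q(sqrt(-301)). Since d mod 4 = 3, disc(K) = -1204.
Check p | disc: -1204 mod 19 = 12.
p does not divide disc. Compute Legendre symbol (d/p):
3^((19-1)/2) mod 19 = -1
(d/p) = -1, so p is inert: (p) stays prime with e=1, f=2, g=1.
Therefore p is inert.

inert


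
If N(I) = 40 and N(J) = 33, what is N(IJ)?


N(IJ) = N(I) * N(J)
= 40 * 33
= 1320

1320


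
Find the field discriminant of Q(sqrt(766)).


For K = Q(sqrt(d)) with d squarefree: disc(K) = d if d = 1 mod 4, and disc(K) = 4d if d = 2 or 3 mod 4.
Here d = 766, and d mod 4 = 2.
d = 2 mod 4, not 1 (O_K = Z[sqrt(d)]), so disc(K) = 4d = 4 * (766) = 3064

3064


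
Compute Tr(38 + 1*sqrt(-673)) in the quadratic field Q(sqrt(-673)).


Tr(a + b*sqrt(d)) = (a + b*sqrt(d)) + (a - b*sqrt(d)) = 2a
= 2 * (38)
= 76

76


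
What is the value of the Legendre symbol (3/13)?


p = 13 is prime, so compute (3/13) with the reciprocity algorithm (Jacobi-symbol steps: pull out 2s via (2/n), flip via reciprocity, reduce):
  reciprocity: (3/13) -> +(13/3)
  reduce: (1/3)
  (1/3) = 1
Product of signs = 1
(3/13) = 1

1


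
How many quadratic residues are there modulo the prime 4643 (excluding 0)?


For prime p, the number of non-zero quadratic residues is (p-1)/2.
= (4643-1)/2
= 2321

2321


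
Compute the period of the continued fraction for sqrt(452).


Run the CF algorithm for sqrt(452).
a_0 = floor(sqrt(452)) = 21; set m_0=0, q_0=1.
Recurrence: m' = q*a - m,  q' = (d - m'^2)/q,  a' = floor((a_0 + m')/q').
  step 1: m=21, q=11, a=3
  step 2: m=12, q=28, a=1
  step 3: m=16, q=7, a=5
  step 4: m=19, q=13, a=3
  step 5: m=20, q=4, a=10
  step 6: m=20, q=13, a=3
  step 7: m=19, q=7, a=5
  step 8: m=16, q=28, a=1
  step 9: m=12, q=11, a=3
  step 10: m=21, q=1, a=42
a_10 = 2*a_0 = 42, so the period closes here.
sqrt(452) = [21; 3, 1, 5, 3, 10, 3, 5, 1, 3, 42]
Period length = 10

10


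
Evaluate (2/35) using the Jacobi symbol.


Compute (2/35) via quadratic reciprocity:
  pull out 2: (2/35) = -1  (since 35 mod 8 = 3)
  (1/35) = 1
Product of signs = -1

-1


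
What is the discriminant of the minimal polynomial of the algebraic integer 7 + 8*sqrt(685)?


The element 7 + 8*sqrt(685) has minimal polynomial:
x^2 - 14*x - 43791
Discriminant = (-14)^2 - 4*(-43791)
= 196 + 175164
= 175360

175360


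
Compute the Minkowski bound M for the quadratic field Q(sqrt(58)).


d = 58, d mod 4 = 2, so disc(K) = 4d = 232; |disc(K)| = 232
Real quadratic field, so n = 2, s = r2 = 0, r1 = 2
M = (n!/n^n) * (4/pi)^s * sqrt(|disc(K)|) = (2!/2^2) * (4/pi)^0 * sqrt(232)
= 0.5 * 1.000000 * 15.231546
= 7.6158

7.6158


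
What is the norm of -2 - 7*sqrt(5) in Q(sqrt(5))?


N(a + b*sqrt(d)) = a^2 - d*b^2
= (-2)^2 - (5)*(-7)^2
= 4 - 245
= -241

-241


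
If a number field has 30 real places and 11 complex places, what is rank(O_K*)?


By Dirichlet's unit theorem:
rank = r1 + r2 - 1
= 30 + 11 - 1
= 40

40


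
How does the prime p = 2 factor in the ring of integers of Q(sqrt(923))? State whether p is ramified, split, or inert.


K = Q(sqrt(923)). Since d mod 4 = 3, disc(K) = 3692.
Check p | disc: 3692 mod 2 = 0.
p divides disc, so p ramifies: (p) = P^2 with e=2, f=1, g=1.
Therefore p is ramified.

ramified


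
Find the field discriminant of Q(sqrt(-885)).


For K = Q(sqrt(d)) with d squarefree: disc(K) = d if d = 1 mod 4, and disc(K) = 4d if d = 2 or 3 mod 4.
Here d = -885, and d mod 4 = 3.
d = 3 mod 4, not 1 (O_K = Z[sqrt(d)]), so disc(K) = 4d = 4 * (-885) = -3540

-3540


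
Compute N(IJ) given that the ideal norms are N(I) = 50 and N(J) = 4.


N(IJ) = N(I) * N(J)
= 50 * 4
= 200

200


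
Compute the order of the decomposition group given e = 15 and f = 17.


|D_P| = e * f
= 15 * 17
= 255

255


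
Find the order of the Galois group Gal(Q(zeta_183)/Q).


|Gal(Q(zeta_183)/Q)| = phi(183)
= 120

120


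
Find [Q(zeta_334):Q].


The degree equals Euler's totient phi(334).
334 = 2 * 167
phi(334) = 166

166


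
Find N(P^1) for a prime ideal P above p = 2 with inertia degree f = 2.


N(P^a) = p^(a*f)
= 2^(1*2)
= 2^2
= 4

4


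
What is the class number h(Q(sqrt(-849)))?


K = Q(sqrt(-849)). d mod 4 = 3, so D = disc(K) = 4d = -3396
h(K) equals the number of primitive reduced positive-definite forms (a, b, c) = a*x^2 + b*x*y + c*y^2 with b^2 - 4ac = D,
where reduced means |b| <= a <= c, with b >= 0 whenever |b| = a or a = c, and primitive means gcd(a, b, c) = 1.
Reduced forces 3a^2 <= |D| = 3396, so 1 <= a <= 33; b must have the parity of D, and c = (b^2 - D)/(4a) must be an integer >= a.
Enumerate a = 1..33, b in [-a, a]:
  a=1: (1, 0, 849)  [1]
  a=2: (2, 2, 425)  [1]
  a=3: (3, 0, 283)  [1]
  a=4: none
  a=5: (5, -2, 170), (5, 2, 170)  [2]
  a=6: (6, 6, 143)  [1]
  a=7..9: none
  a=10: (10, -2, 85), (10, 2, 85)  [2]
  a=11: (11, -6, 78), (11, 6, 78)  [2]
  a=12: none
  a=13: (13, -6, 66), (13, 6, 66)  [2]
  a=14: none
  a=15: (15, -12, 59), (15, 12, 59)  [2]
  a=16: none
  a=17: (17, -2, 50), (17, 2, 50)  [2]
  a=18: none
  a=19: (19, -10, 46), (19, 10, 46)  [2]
  a=20..21: none
  a=22: (22, -6, 39), (22, 6, 39)  [2]
  a=23: (23, -10, 38), (23, 10, 38)  [2]
  a=24: none
  a=25: (25, -2, 34), (25, 2, 34)  [2]
  a=26: (26, -6, 33), (26, 6, 33)  [2]
  a=27..29: none
  a=30: (30, -18, 31), (30, 18, 31)  [2]
  a=31..33: none
Total reduced forms: 1 + 1 + 1 + 2 + 1 + 2 + 2 + 2 + 2 + 2 + 2 + 2 + 2 + 2 + 2 + 2 = 28
h = 28

28


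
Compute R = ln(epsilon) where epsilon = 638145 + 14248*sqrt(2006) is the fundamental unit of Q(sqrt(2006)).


epsilon = 638145 + 14248*sqrt(2006)
= 1.2763e+06
R = ln(1.2763e+06)
= 14.0595

14.0595


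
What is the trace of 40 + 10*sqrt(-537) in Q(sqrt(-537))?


Tr(a + b*sqrt(d)) = (a + b*sqrt(d)) + (a - b*sqrt(d)) = 2a
= 2 * (40)
= 80

80


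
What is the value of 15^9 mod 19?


p = 19 is prime and the exponent is (p-1)/2 = 9, so by Euler's criterion 15^9 = (15/19) = +1 or -1 mod 19.
Compute by square-and-multiply:
  9 = 8 + 1 (binary 1001)
  Repeated squaring mod 19: 15^1 = 15, 15^2 = 16, 15^4 = 9, 15^8 = 5
  15^9 = 15^8 * 15^1 = 5 * 15 mod 19
    5 * 15 = 75 = 18 mod 19
  15^9 = 18 mod 19
Result 18 = p - 1 = -1 mod 19: 15 is a quadratic non-residue mod 19. As a residue in [0, p-1] the value is 18.
15^9 mod 19 = 18

18


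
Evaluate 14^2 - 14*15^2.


x^2 - d*y^2
= 14^2 - 14*15^2
= 196 - 3150
= -2954

-2954


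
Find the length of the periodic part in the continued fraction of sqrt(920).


Run the CF algorithm for sqrt(920).
a_0 = floor(sqrt(920)) = 30; set m_0=0, q_0=1.
Recurrence: m' = q*a - m,  q' = (d - m'^2)/q,  a' = floor((a_0 + m')/q').
  step 1: m=30, q=20, a=3
  step 2: m=30, q=1, a=60
a_2 = 2*a_0 = 60, so the period closes here.
sqrt(920) = [30; 3, 60]
Period length = 2

2


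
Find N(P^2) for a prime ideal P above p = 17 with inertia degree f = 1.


N(P^a) = p^(a*f)
= 17^(2*1)
= 17^2
= 289

289


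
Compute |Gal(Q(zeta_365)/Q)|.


|Gal(Q(zeta_365)/Q)| = phi(365)
= 288

288


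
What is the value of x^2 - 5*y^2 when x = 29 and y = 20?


x^2 - d*y^2
= 29^2 - 5*20^2
= 841 - 2000
= -1159

-1159


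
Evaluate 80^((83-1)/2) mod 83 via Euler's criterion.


p = 83 is prime and the exponent is (p-1)/2 = 41, so by Euler's criterion 80^41 = (80/83) = +1 or -1 mod 83.
Compute by square-and-multiply:
  41 = 32 + 8 + 1 (binary 101001)
  Repeated squaring mod 83: 80^1 = 80, 80^2 = 9, 80^4 = 81, 80^8 = 4, 80^16 = 16, 80^32 = 7
  80^41 = 80^32 * 80^8 * 80^1 = 7 * 4 * 80 mod 83
    7 * 4 = 28 = 28 mod 83
    28 * 80 = 2240 = 82 mod 83
  80^41 = 82 mod 83
Result 82 = p - 1 = -1 mod 83: 80 is a quadratic non-residue mod 83. As a residue in [0, p-1] the value is 82.
80^41 mod 83 = 82

82


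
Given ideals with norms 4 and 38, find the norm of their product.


N(IJ) = N(I) * N(J)
= 4 * 38
= 152

152


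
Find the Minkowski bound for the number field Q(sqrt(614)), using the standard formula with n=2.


d = 614, d mod 4 = 2, so disc(K) = 4d = 2456; |disc(K)| = 2456
Real quadratic field, so n = 2, s = r2 = 0, r1 = 2
M = (n!/n^n) * (4/pi)^s * sqrt(|disc(K)|) = (2!/2^2) * (4/pi)^0 * sqrt(2456)
= 0.5 * 1.000000 * 49.558047
= 24.7790

24.7790


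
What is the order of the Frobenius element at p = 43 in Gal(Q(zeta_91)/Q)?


The Frobenius at p in Gal(Q(zeta_n)/Q) = (Z/nZ)* is the class of p, so its order is ord_91(43), the smallest k >= 1 with 43^k = 1 mod 91.
n = 91 = 7 * 13, phi(91) = 72; the order divides phi(n).
Divisors of 72: 1, 2, 3, 4, 6, 8, 9, 12, 18, 24, 36, 72
Repeated squaring mod 91: 43^1 = 43, 43^2 = 29, 43^4 = 22, 43^8 = 29, 43^16 = 22, 43^32 = 29, 43^64 = 22
Test divisors in increasing order:
  k=1: 43^1 = 43 mod 91
  k=2: 43^2 = 29 mod 91
  k=3: 43^3 = 29 * 43 = 64 mod 91
  k=4: 43^4 = 22 mod 91
  k=6: 43^6 = 22 * 29 = 1 mod 91  <- first divisor giving 1
Order = 6

6


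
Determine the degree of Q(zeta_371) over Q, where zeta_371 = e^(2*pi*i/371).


The degree equals Euler's totient phi(371).
371 = 7 * 53
phi(371) = 312

312


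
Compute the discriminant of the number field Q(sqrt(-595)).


For K = Q(sqrt(d)) with d squarefree: disc(K) = d if d = 1 mod 4, and disc(K) = 4d if d = 2 or 3 mod 4.
Here d = -595, and d mod 4 = 1.
d = 1 mod 4 (O_K = Z[(1+sqrt(d))/2]), so disc(K) = d = -595

-595


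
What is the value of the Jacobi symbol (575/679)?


Compute (575/679) via quadratic reciprocity:
  reciprocity: (575/679) -> -(679/575)
  reduce: (104/575)
  pull out 2: (2/575) = +1  (since 575 mod 8 = 7)
  pull out 2: (2/575) = +1  (since 575 mod 8 = 7)
  pull out 2: (2/575) = +1  (since 575 mod 8 = 7)
  reciprocity: (13/575) -> +(575/13)
  reduce: (3/13)
  reciprocity: (3/13) -> +(13/3)
  reduce: (1/3)
  (1/3) = 1
Product of signs = -1

-1


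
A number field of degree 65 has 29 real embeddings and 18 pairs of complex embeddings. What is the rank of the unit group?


By Dirichlet's unit theorem:
rank = r1 + r2 - 1
= 29 + 18 - 1
= 46

46


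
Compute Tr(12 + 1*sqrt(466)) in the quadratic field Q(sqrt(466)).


Tr(a + b*sqrt(d)) = (a + b*sqrt(d)) + (a - b*sqrt(d)) = 2a
= 2 * (12)
= 24

24


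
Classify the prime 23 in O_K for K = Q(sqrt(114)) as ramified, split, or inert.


K = Q(sqrt(114)). Since d mod 4 = 2, disc(K) = 456.
Check p | disc: 456 mod 23 = 19.
p does not divide disc. Compute Legendre symbol (d/p):
22^((23-1)/2) mod 23 = -1
(d/p) = -1, so p is inert: (p) stays prime with e=1, f=2, g=1.
Therefore p is inert.

inert


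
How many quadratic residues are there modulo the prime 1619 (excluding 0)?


For prime p, the number of non-zero quadratic residues is (p-1)/2.
= (1619-1)/2
= 809

809


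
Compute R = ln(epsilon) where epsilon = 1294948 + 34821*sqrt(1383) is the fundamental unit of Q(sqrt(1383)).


epsilon = 1294948 + 34821*sqrt(1383)
= 2.5899e+06
R = ln(2.5899e+06)
= 14.7671

14.7671


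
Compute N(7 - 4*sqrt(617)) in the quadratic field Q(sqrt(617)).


N(a + b*sqrt(d)) = a^2 - d*b^2
= (7)^2 - (617)*(-4)^2
= 49 - 9872
= -9823

-9823


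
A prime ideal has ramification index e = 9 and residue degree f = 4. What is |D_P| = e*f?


|D_P| = e * f
= 9 * 4
= 36

36


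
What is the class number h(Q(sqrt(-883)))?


K = Q(sqrt(-883)). d mod 4 = 1, so D = disc(K) = d = -883
h(K) equals the number of primitive reduced positive-definite forms (a, b, c) = a*x^2 + b*x*y + c*y^2 with b^2 - 4ac = D,
where reduced means |b| <= a <= c, with b >= 0 whenever |b| = a or a = c, and primitive means gcd(a, b, c) = 1.
Reduced forces 3a^2 <= |D| = 883, so 1 <= a <= 17; b must have the parity of D, and c = (b^2 - D)/(4a) must be an integer >= a.
Enumerate a = 1..17, b in [-a, a]:
  a=1: (1, 1, 221)  [1]
  a=2..12: none
  a=13: (13, -1, 17), (13, 1, 17)  [2]
  a=14..17: none
Total reduced forms: 1 + 2 = 3
h = 3

3


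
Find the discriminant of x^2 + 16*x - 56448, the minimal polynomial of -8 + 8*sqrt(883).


The element -8 + 8*sqrt(883) has minimal polynomial:
x^2 + 16*x - 56448
Discriminant = (16)^2 - 4*(-56448)
= 256 + 225792
= 226048

226048


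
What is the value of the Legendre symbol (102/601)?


p = 601 is prime, so compute (102/601) with the reciprocity algorithm (Jacobi-symbol steps: pull out 2s via (2/n), flip via reciprocity, reduce):
  pull out 2: (2/601) = +1  (since 601 mod 8 = 1)
  reciprocity: (51/601) -> +(601/51)
  reduce: (40/51)
  pull out 2: (2/51) = -1  (since 51 mod 8 = 3)
  pull out 2: (2/51) = -1  (since 51 mod 8 = 3)
  pull out 2: (2/51) = -1  (since 51 mod 8 = 3)
  reciprocity: (5/51) -> +(51/5)
  reduce: (1/5)
  (1/5) = 1
Product of signs = -1
(102/601) = -1

-1


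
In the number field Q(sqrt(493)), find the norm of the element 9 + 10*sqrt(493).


N(a + b*sqrt(d)) = a^2 - d*b^2
= (9)^2 - (493)*(10)^2
= 81 - 49300
= -49219

-49219


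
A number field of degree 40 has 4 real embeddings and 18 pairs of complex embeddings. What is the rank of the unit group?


By Dirichlet's unit theorem:
rank = r1 + r2 - 1
= 4 + 18 - 1
= 21

21


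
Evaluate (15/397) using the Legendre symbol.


p = 397 is prime, so compute (15/397) with the reciprocity algorithm (Jacobi-symbol steps: pull out 2s via (2/n), flip via reciprocity, reduce):
  reciprocity: (15/397) -> +(397/15)
  reduce: (7/15)
  reciprocity: (7/15) -> -(15/7)
  reduce: (1/7)
  (1/7) = 1
Product of signs = -1
(15/397) = -1

-1


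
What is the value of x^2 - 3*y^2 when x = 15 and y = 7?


x^2 - d*y^2
= 15^2 - 3*7^2
= 225 - 147
= 78

78


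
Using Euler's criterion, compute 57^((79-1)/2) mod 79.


p = 79 is prime and the exponent is (p-1)/2 = 39, so by Euler's criterion 57^39 = (57/79) = +1 or -1 mod 79.
Compute by square-and-multiply:
  39 = 32 + 4 + 2 + 1 (binary 100111)
  Repeated squaring mod 79: 57^1 = 57, 57^2 = 10, 57^4 = 21, 57^8 = 46, 57^16 = 62, 57^32 = 52
  57^39 = 57^32 * 57^4 * 57^2 * 57^1 = 52 * 21 * 10 * 57 mod 79
    52 * 21 = 1092 = 65 mod 79
    65 * 10 = 650 = 18 mod 79
    18 * 57 = 1026 = 78 mod 79
  57^39 = 78 mod 79
Result 78 = p - 1 = -1 mod 79: 57 is a quadratic non-residue mod 79. As a residue in [0, p-1] the value is 78.
57^39 mod 79 = 78

78


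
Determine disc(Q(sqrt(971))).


For K = Q(sqrt(d)) with d squarefree: disc(K) = d if d = 1 mod 4, and disc(K) = 4d if d = 2 or 3 mod 4.
Here d = 971, and d mod 4 = 3.
d = 3 mod 4, not 1 (O_K = Z[sqrt(d)]), so disc(K) = 4d = 4 * (971) = 3884

3884


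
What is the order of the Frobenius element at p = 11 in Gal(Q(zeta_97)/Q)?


The Frobenius at p in Gal(Q(zeta_n)/Q) = (Z/nZ)* is the class of p, so its order is ord_97(11), the smallest k >= 1 with 11^k = 1 mod 97.
n = 97 = 97, phi(97) = 96; the order divides phi(n).
Divisors of 96: 1, 2, 3, 4, 6, 8, 12, 16, 24, 32, 48, 96
Repeated squaring mod 97: 11^1 = 11, 11^2 = 24, 11^4 = 91, 11^8 = 36, 11^16 = 35, 11^32 = 61, 11^64 = 35
Test divisors in increasing order:
  k=1: 11^1 = 11 mod 97
  k=2: 11^2 = 24 mod 97
  k=3: 11^3 = 24 * 11 = 70 mod 97
  k=4: 11^4 = 91 mod 97
  k=6: 11^6 = 91 * 24 = 50 mod 97
  k=8: 11^8 = 36 mod 97
  k=12: 11^12 = 36 * 91 = 75 mod 97
  k=16: 11^16 = 35 mod 97
  k=24: 11^24 = 35 * 36 = 96 mod 97
  k=32: 11^32 = 61 mod 97
  k=48: 11^48 = 61 * 35 = 1 mod 97  <- first divisor giving 1
Order = 48

48


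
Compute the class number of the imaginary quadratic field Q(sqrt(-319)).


K = Q(sqrt(-319)). d mod 4 = 1, so D = disc(K) = d = -319
h(K) equals the number of primitive reduced positive-definite forms (a, b, c) = a*x^2 + b*x*y + c*y^2 with b^2 - 4ac = D,
where reduced means |b| <= a <= c, with b >= 0 whenever |b| = a or a = c, and primitive means gcd(a, b, c) = 1.
Reduced forces 3a^2 <= |D| = 319, so 1 <= a <= 10; b must have the parity of D, and c = (b^2 - D)/(4a) must be an integer >= a.
Enumerate a = 1..10, b in [-a, a]:
  a=1: (1, 1, 80)  [1]
  a=2: (2, -1, 40), (2, 1, 40)  [2]
  a=3: none
  a=4: (4, -1, 20), (4, 1, 20)  [2]
  a=5: (5, -1, 16), (5, 1, 16)  [2]
  a=6..7: none
  a=8: (8, -1, 10), (8, 1, 10)  [2]
  a=9: none
  a=10: (10, 9, 10)  [1]
Total reduced forms: 1 + 2 + 2 + 2 + 2 + 1 = 10
h = 10

10


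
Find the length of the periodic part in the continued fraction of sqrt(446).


Run the CF algorithm for sqrt(446).
a_0 = floor(sqrt(446)) = 21; set m_0=0, q_0=1.
Recurrence: m' = q*a - m,  q' = (d - m'^2)/q,  a' = floor((a_0 + m')/q').
  step 1: m=21, q=5, a=8
  step 2: m=19, q=17, a=2
  step 3: m=15, q=13, a=2
  step 4: m=11, q=25, a=1
  step 5: m=14, q=10, a=3
  step 6: m=16, q=19, a=1
  step 7: m=3, q=23, a=1
  step 8: m=20, q=2, a=20
  step 9: m=20, q=23, a=1
  step 10: m=3, q=19, a=1
  step 11: m=16, q=10, a=3
  step 12: m=14, q=25, a=1
  step 13: m=11, q=13, a=2
  step 14: m=15, q=17, a=2
  step 15: m=19, q=5, a=8
  step 16: m=21, q=1, a=42
a_16 = 2*a_0 = 42, so the period closes here.
sqrt(446) = [21; 8, 2, 2, 1, 3, 1, 1, 20, 1, 1, 3, 1, 2, 2, 8, 42]
Period length = 16

16


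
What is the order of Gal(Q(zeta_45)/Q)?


|Gal(Q(zeta_45)/Q)| = phi(45)
= 24

24


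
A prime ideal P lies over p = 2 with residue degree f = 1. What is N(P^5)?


N(P^a) = p^(a*f)
= 2^(5*1)
= 2^5
= 32

32


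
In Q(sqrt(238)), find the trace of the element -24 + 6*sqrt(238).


Tr(a + b*sqrt(d)) = (a + b*sqrt(d)) + (a - b*sqrt(d)) = 2a
= 2 * (-24)
= -48

-48


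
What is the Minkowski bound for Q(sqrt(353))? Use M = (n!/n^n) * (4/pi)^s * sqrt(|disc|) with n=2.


d = 353, d mod 4 = 1, so disc(K) = d = 353; |disc(K)| = 353
Real quadratic field, so n = 2, s = r2 = 0, r1 = 2
M = (n!/n^n) * (4/pi)^s * sqrt(|disc(K)|) = (2!/2^2) * (4/pi)^0 * sqrt(353)
= 0.5 * 1.000000 * 18.788294
= 9.3941

9.3941


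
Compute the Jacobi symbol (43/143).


Compute (43/143) via quadratic reciprocity:
  reciprocity: (43/143) -> -(143/43)
  reduce: (14/43)
  pull out 2: (2/43) = -1  (since 43 mod 8 = 3)
  reciprocity: (7/43) -> -(43/7)
  reduce: (1/7)
  (1/7) = 1
Product of signs = -1

-1


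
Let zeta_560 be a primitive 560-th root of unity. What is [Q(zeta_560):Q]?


The degree equals Euler's totient phi(560).
560 = 2^4 * 5 * 7
phi(560) = 192

192


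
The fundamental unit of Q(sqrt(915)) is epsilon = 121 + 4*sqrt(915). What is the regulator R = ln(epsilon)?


epsilon = 121 + 4*sqrt(915)
= 241.9959
R = ln(241.9959)
= 5.4889

5.4889


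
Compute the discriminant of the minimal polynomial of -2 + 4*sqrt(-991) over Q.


The element -2 + 4*sqrt(-991) has minimal polynomial:
x^2 + 4*x + 15860
Discriminant = (4)^2 - 4*(15860)
= 16 - 63440
= -63424

-63424


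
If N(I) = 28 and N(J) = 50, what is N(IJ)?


N(IJ) = N(I) * N(J)
= 28 * 50
= 1400

1400


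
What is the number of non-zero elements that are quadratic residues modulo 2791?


For prime p, the number of non-zero quadratic residues is (p-1)/2.
= (2791-1)/2
= 1395

1395


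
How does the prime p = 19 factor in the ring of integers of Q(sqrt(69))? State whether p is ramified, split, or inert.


K = Q(sqrt(69)). Since d mod 4 = 1, disc(K) = 69.
Check p | disc: 69 mod 19 = 12.
p does not divide disc. Compute Legendre symbol (d/p):
12^((19-1)/2) mod 19 = -1
(d/p) = -1, so p is inert: (p) stays prime with e=1, f=2, g=1.
Therefore p is inert.

inert


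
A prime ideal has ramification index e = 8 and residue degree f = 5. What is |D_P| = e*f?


|D_P| = e * f
= 8 * 5
= 40

40


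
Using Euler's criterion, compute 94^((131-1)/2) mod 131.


p = 131 is prime and the exponent is (p-1)/2 = 65, so by Euler's criterion 94^65 = (94/131) = +1 or -1 mod 131.
Compute by square-and-multiply:
  65 = 64 + 1 (binary 1000001)
  Repeated squaring mod 131: 94^1 = 94, 94^2 = 59, 94^4 = 75, 94^8 = 123, 94^16 = 64, 94^32 = 35, 94^64 = 46
  94^65 = 94^64 * 94^1 = 46 * 94 mod 131
    46 * 94 = 4324 = 1 mod 131
  94^65 = 1 mod 131
Result 1: 94 is a quadratic residue mod 131.
94^65 mod 131 = 1

1


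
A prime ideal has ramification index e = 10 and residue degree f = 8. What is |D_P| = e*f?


|D_P| = e * f
= 10 * 8
= 80

80


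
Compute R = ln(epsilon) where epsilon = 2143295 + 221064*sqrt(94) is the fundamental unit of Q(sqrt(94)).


epsilon = 2143295 + 221064*sqrt(94)
= 4.2866e+06
R = ln(4.2866e+06)
= 15.2710

15.2710


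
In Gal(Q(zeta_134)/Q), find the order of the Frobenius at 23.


The Frobenius at p in Gal(Q(zeta_n)/Q) = (Z/nZ)* is the class of p, so its order is ord_134(23), the smallest k >= 1 with 23^k = 1 mod 134.
n = 134 = 2 * 67, phi(134) = 66; the order divides phi(n).
Divisors of 66: 1, 2, 3, 6, 11, 22, 33, 66
Repeated squaring mod 134: 23^1 = 23, 23^2 = 127, 23^4 = 49, 23^8 = 123, 23^16 = 121, 23^32 = 35, 23^64 = 19
Test divisors in increasing order:
  k=1: 23^1 = 23 mod 134
  k=2: 23^2 = 127 mod 134
  k=3: 23^3 = 127 * 23 = 107 mod 134
  k=6: 23^6 = 49 * 127 = 59 mod 134
  k=11: 23^11 = 123 * 127 * 23 = 29 mod 134
  k=22: 23^22 = 121 * 49 * 127 = 37 mod 134
  k=33: 23^33 = 35 * 23 = 1 mod 134  <- first divisor giving 1
Order = 33

33


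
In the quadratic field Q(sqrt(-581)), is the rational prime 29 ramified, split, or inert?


K = Q(sqrt(-581)). Since d mod 4 = 3, disc(K) = -2324.
Check p | disc: -2324 mod 29 = 25.
p does not divide disc. Compute Legendre symbol (d/p):
28^((29-1)/2) mod 29 = 1
(d/p) = 1, so p splits: (p) = P*P' with e=1, f=1, g=2.
Therefore p is split.

split


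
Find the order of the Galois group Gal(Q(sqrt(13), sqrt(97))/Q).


The 2 square roots of distinct primes are multiplicatively independent over Q,
so [K:Q] = 2^2 and Gal(K/Q) is isomorphic to (Z/2Z)^2.
|Gal| = 2^2 = 4

4


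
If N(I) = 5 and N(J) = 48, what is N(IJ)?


N(IJ) = N(I) * N(J)
= 5 * 48
= 240

240


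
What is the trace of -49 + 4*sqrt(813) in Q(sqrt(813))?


Tr(a + b*sqrt(d)) = (a + b*sqrt(d)) + (a - b*sqrt(d)) = 2a
= 2 * (-49)
= -98

-98


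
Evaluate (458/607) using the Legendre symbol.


p = 607 is prime, so compute (458/607) with the reciprocity algorithm (Jacobi-symbol steps: pull out 2s via (2/n), flip via reciprocity, reduce):
  pull out 2: (2/607) = +1  (since 607 mod 8 = 7)
  reciprocity: (229/607) -> +(607/229)
  reduce: (149/229)
  reciprocity: (149/229) -> +(229/149)
  reduce: (80/149)
  pull out 2: (2/149) = -1  (since 149 mod 8 = 5)
  pull out 2: (2/149) = -1  (since 149 mod 8 = 5)
  pull out 2: (2/149) = -1  (since 149 mod 8 = 5)
  pull out 2: (2/149) = -1  (since 149 mod 8 = 5)
  reciprocity: (5/149) -> +(149/5)
  reduce: (4/5)
  pull out 2: (2/5) = -1  (since 5 mod 8 = 5)
  pull out 2: (2/5) = -1  (since 5 mod 8 = 5)
  (1/5) = 1
Product of signs = 1
(458/607) = 1

1


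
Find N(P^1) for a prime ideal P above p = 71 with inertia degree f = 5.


N(P^a) = p^(a*f)
= 71^(1*5)
= 71^5
= 1804229351

1804229351


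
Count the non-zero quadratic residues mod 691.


For prime p, the number of non-zero quadratic residues is (p-1)/2.
= (691-1)/2
= 345

345


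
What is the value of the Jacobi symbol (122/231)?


Compute (122/231) via quadratic reciprocity:
  pull out 2: (2/231) = +1  (since 231 mod 8 = 7)
  reciprocity: (61/231) -> +(231/61)
  reduce: (48/61)
  pull out 2: (2/61) = -1  (since 61 mod 8 = 5)
  pull out 2: (2/61) = -1  (since 61 mod 8 = 5)
  pull out 2: (2/61) = -1  (since 61 mod 8 = 5)
  pull out 2: (2/61) = -1  (since 61 mod 8 = 5)
  reciprocity: (3/61) -> +(61/3)
  reduce: (1/3)
  (1/3) = 1
Product of signs = 1

1


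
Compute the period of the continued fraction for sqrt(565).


Run the CF algorithm for sqrt(565).
a_0 = floor(sqrt(565)) = 23; set m_0=0, q_0=1.
Recurrence: m' = q*a - m,  q' = (d - m'^2)/q,  a' = floor((a_0 + m')/q').
  step 1: m=23, q=36, a=1
  step 2: m=13, q=11, a=3
  step 3: m=20, q=15, a=2
  step 4: m=10, q=31, a=1
  step 5: m=21, q=4, a=11
  step 6: m=23, q=9, a=5
  step 7: m=22, q=9, a=5
  step 8: m=23, q=4, a=11
  step 9: m=21, q=31, a=1
  step 10: m=10, q=15, a=2
  step 11: m=20, q=11, a=3
  step 12: m=13, q=36, a=1
  step 13: m=23, q=1, a=46
a_13 = 2*a_0 = 46, so the period closes here.
sqrt(565) = [23; 1, 3, 2, 1, 11, 5, 5, 11, 1, 2, 3, 1, 46]
Period length = 13

13


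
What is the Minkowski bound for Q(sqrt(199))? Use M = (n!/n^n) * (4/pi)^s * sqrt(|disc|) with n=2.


d = 199, d mod 4 = 3, so disc(K) = 4d = 796; |disc(K)| = 796
Real quadratic field, so n = 2, s = r2 = 0, r1 = 2
M = (n!/n^n) * (4/pi)^s * sqrt(|disc(K)|) = (2!/2^2) * (4/pi)^0 * sqrt(796)
= 0.5 * 1.000000 * 28.213472
= 14.1067

14.1067


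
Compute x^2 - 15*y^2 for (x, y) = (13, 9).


x^2 - d*y^2
= 13^2 - 15*9^2
= 169 - 1215
= -1046

-1046


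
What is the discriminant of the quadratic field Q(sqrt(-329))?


For K = Q(sqrt(d)) with d squarefree: disc(K) = d if d = 1 mod 4, and disc(K) = 4d if d = 2 or 3 mod 4.
Here d = -329, and d mod 4 = 3.
d = 3 mod 4, not 1 (O_K = Z[sqrt(d)]), so disc(K) = 4d = 4 * (-329) = -1316

-1316


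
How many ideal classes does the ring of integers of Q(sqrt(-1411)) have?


K = Q(sqrt(-1411)). d mod 4 = 1, so D = disc(K) = d = -1411
h(K) equals the number of primitive reduced positive-definite forms (a, b, c) = a*x^2 + b*x*y + c*y^2 with b^2 - 4ac = D,
where reduced means |b| <= a <= c, with b >= 0 whenever |b| = a or a = c, and primitive means gcd(a, b, c) = 1.
Reduced forces 3a^2 <= |D| = 1411, so 1 <= a <= 21; b must have the parity of D, and c = (b^2 - D)/(4a) must be an integer >= a.
Enumerate a = 1..21, b in [-a, a]:
  a=1: (1, 1, 353)  [1]
  a=2..4: none
  a=5: (5, -3, 71), (5, 3, 71)  [2]
  a=6..16: none
  a=17: (17, 17, 25)  [1]
  a=18..21: none
Total reduced forms: 1 + 2 + 1 = 4
h = 4

4


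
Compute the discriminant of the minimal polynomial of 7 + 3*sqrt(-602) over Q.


The element 7 + 3*sqrt(-602) has minimal polynomial:
x^2 - 14*x + 5467
Discriminant = (-14)^2 - 4*(5467)
= 196 - 21868
= -21672

-21672


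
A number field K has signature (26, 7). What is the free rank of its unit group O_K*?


By Dirichlet's unit theorem:
rank = r1 + r2 - 1
= 26 + 7 - 1
= 32

32


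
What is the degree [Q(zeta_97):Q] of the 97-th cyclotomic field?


The degree equals Euler's totient phi(97).
97 = 97
phi(97) = 96

96


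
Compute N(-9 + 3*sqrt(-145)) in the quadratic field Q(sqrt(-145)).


N(a + b*sqrt(d)) = a^2 - d*b^2
= (-9)^2 - (-145)*(3)^2
= 81 + 1305
= 1386

1386


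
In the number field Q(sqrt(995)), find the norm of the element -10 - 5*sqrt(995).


N(a + b*sqrt(d)) = a^2 - d*b^2
= (-10)^2 - (995)*(-5)^2
= 100 - 24875
= -24775

-24775


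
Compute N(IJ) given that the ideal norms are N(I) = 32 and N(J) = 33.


N(IJ) = N(I) * N(J)
= 32 * 33
= 1056

1056


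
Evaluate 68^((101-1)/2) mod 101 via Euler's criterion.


p = 101 is prime and the exponent is (p-1)/2 = 50, so by Euler's criterion 68^50 = (68/101) = +1 or -1 mod 101.
Compute by square-and-multiply:
  50 = 32 + 16 + 2 (binary 110010)
  Repeated squaring mod 101: 68^1 = 68, 68^2 = 79, 68^4 = 80, 68^8 = 37, 68^16 = 56, 68^32 = 5
  68^50 = 68^32 * 68^16 * 68^2 = 5 * 56 * 79 mod 101
    5 * 56 = 280 = 78 mod 101
    78 * 79 = 6162 = 1 mod 101
  68^50 = 1 mod 101
Result 1: 68 is a quadratic residue mod 101.
68^50 mod 101 = 1

1


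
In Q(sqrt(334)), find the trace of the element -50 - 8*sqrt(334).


Tr(a + b*sqrt(d)) = (a + b*sqrt(d)) + (a - b*sqrt(d)) = 2a
= 2 * (-50)
= -100

-100


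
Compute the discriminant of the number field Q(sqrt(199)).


For K = Q(sqrt(d)) with d squarefree: disc(K) = d if d = 1 mod 4, and disc(K) = 4d if d = 2 or 3 mod 4.
Here d = 199, and d mod 4 = 3.
d = 3 mod 4, not 1 (O_K = Z[sqrt(d)]), so disc(K) = 4d = 4 * (199) = 796

796


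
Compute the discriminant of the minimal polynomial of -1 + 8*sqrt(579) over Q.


The element -1 + 8*sqrt(579) has minimal polynomial:
x^2 + 2*x - 37055
Discriminant = (2)^2 - 4*(-37055)
= 4 + 148220
= 148224

148224


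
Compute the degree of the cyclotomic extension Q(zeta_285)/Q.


The degree equals Euler's totient phi(285).
285 = 3 * 5 * 19
phi(285) = 144

144


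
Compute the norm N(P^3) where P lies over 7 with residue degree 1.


N(P^a) = p^(a*f)
= 7^(3*1)
= 7^3
= 343

343


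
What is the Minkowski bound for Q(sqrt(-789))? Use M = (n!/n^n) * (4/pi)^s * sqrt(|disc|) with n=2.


d = -789, d mod 4 = 3, so disc(K) = 4d = -3156; |disc(K)| = 3156
Imaginary quadratic field, so n = 2, s = r2 = 1, r1 = 0
M = (n!/n^n) * (4/pi)^s * sqrt(|disc(K)|) = (2!/2^2) * (4/pi)^1 * sqrt(3156)
= 0.5 * 1.273240 * 56.178288
= 35.7642

35.7642


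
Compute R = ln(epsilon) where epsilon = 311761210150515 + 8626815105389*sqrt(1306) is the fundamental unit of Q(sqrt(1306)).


epsilon = 311761210150515 + 8626815105389*sqrt(1306)
= 6.2352e+14
R = ln(6.2352e+14)
= 34.0664

34.0664


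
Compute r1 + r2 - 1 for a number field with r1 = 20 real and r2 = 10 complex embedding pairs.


By Dirichlet's unit theorem:
rank = r1 + r2 - 1
= 20 + 10 - 1
= 29

29


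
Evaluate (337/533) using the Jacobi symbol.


Compute (337/533) via quadratic reciprocity:
  reciprocity: (337/533) -> +(533/337)
  reduce: (196/337)
  pull out 2: (2/337) = +1  (since 337 mod 8 = 1)
  pull out 2: (2/337) = +1  (since 337 mod 8 = 1)
  reciprocity: (49/337) -> +(337/49)
  reduce: (43/49)
  reciprocity: (43/49) -> +(49/43)
  reduce: (6/43)
  pull out 2: (2/43) = -1  (since 43 mod 8 = 3)
  reciprocity: (3/43) -> -(43/3)
  reduce: (1/3)
  (1/3) = 1
Product of signs = 1

1


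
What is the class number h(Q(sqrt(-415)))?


K = Q(sqrt(-415)). d mod 4 = 1, so D = disc(K) = d = -415
h(K) equals the number of primitive reduced positive-definite forms (a, b, c) = a*x^2 + b*x*y + c*y^2 with b^2 - 4ac = D,
where reduced means |b| <= a <= c, with b >= 0 whenever |b| = a or a = c, and primitive means gcd(a, b, c) = 1.
Reduced forces 3a^2 <= |D| = 415, so 1 <= a <= 11; b must have the parity of D, and c = (b^2 - D)/(4a) must be an integer >= a.
Enumerate a = 1..11, b in [-a, a]:
  a=1: (1, 1, 104)  [1]
  a=2: (2, -1, 52), (2, 1, 52)  [2]
  a=3: none
  a=4: (4, -1, 26), (4, 1, 26)  [2]
  a=5: (5, 5, 22)  [1]
  a=6..7: none
  a=8: (8, -1, 13), (8, 1, 13)  [2]
  a=9: none
  a=10: (10, -5, 11), (10, 5, 11)  [2]
  a=11: none
Total reduced forms: 1 + 2 + 2 + 1 + 2 + 2 = 10
h = 10

10


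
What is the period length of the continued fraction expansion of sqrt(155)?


Run the CF algorithm for sqrt(155).
a_0 = floor(sqrt(155)) = 12; set m_0=0, q_0=1.
Recurrence: m' = q*a - m,  q' = (d - m'^2)/q,  a' = floor((a_0 + m')/q').
  step 1: m=12, q=11, a=2
  step 2: m=10, q=5, a=4
  step 3: m=10, q=11, a=2
  step 4: m=12, q=1, a=24
a_4 = 2*a_0 = 24, so the period closes here.
sqrt(155) = [12; 2, 4, 2, 24]
Period length = 4

4


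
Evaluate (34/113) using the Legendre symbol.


p = 113 is prime, so compute (34/113) with the reciprocity algorithm (Jacobi-symbol steps: pull out 2s via (2/n), flip via reciprocity, reduce):
  pull out 2: (2/113) = +1  (since 113 mod 8 = 1)
  reciprocity: (17/113) -> +(113/17)
  reduce: (11/17)
  reciprocity: (11/17) -> +(17/11)
  reduce: (6/11)
  pull out 2: (2/11) = -1  (since 11 mod 8 = 3)
  reciprocity: (3/11) -> -(11/3)
  reduce: (2/3)
  pull out 2: (2/3) = -1  (since 3 mod 8 = 3)
  (1/3) = 1
Product of signs = -1
(34/113) = -1

-1


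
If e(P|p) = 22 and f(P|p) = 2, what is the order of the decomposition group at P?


|D_P| = e * f
= 22 * 2
= 44

44


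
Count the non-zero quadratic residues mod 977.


For prime p, the number of non-zero quadratic residues is (p-1)/2.
= (977-1)/2
= 488

488


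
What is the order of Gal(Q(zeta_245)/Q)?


|Gal(Q(zeta_245)/Q)| = phi(245)
= 168

168


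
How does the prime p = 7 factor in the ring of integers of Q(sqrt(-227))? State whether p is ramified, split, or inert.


K = Q(sqrt(-227)). Since d mod 4 = 1, disc(K) = -227.
Check p | disc: -227 mod 7 = 4.
p does not divide disc. Compute Legendre symbol (d/p):
4^((7-1)/2) mod 7 = 1
(d/p) = 1, so p splits: (p) = P*P' with e=1, f=1, g=2.
Therefore p is split.

split


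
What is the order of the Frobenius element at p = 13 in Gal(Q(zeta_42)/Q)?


The Frobenius at p in Gal(Q(zeta_n)/Q) = (Z/nZ)* is the class of p, so its order is ord_42(13), the smallest k >= 1 with 13^k = 1 mod 42.
n = 42 = 2 * 3 * 7, phi(42) = 12; the order divides phi(n).
Divisors of 12: 1, 2, 3, 4, 6, 12
Repeated squaring mod 42: 13^1 = 13, 13^2 = 1, 13^4 = 1, 13^8 = 1
Test divisors in increasing order:
  k=1: 13^1 = 13 mod 42
  k=2: 13^2 = 1 mod 42  <- first divisor giving 1
Order = 2

2


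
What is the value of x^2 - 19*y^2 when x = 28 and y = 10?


x^2 - d*y^2
= 28^2 - 19*10^2
= 784 - 1900
= -1116

-1116


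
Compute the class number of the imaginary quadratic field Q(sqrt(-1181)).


K = Q(sqrt(-1181)). d mod 4 = 3, so D = disc(K) = 4d = -4724
h(K) equals the number of primitive reduced positive-definite forms (a, b, c) = a*x^2 + b*x*y + c*y^2 with b^2 - 4ac = D,
where reduced means |b| <= a <= c, with b >= 0 whenever |b| = a or a = c, and primitive means gcd(a, b, c) = 1.
Reduced forces 3a^2 <= |D| = 4724, so 1 <= a <= 39; b must have the parity of D, and c = (b^2 - D)/(4a) must be an integer >= a.
Enumerate a = 1..39, b in [-a, a]:
  a=1: (1, 0, 1181)  [1]
  a=2: (2, 2, 591)  [1]
  a=3: (3, -2, 394), (3, 2, 394)  [2]
  a=4: none
  a=5: (5, -4, 237), (5, 4, 237)  [2]
  a=6: (6, -2, 197), (6, 2, 197)  [2]
  a=7: (7, -6, 170), (7, 6, 170)  [2]
  a=8: none
  a=9: (9, -8, 133), (9, 8, 133)  [2]
  a=10: (10, -6, 119), (10, 6, 119)  [2]
  a=11..13: none
  a=14: (14, -6, 85), (14, 6, 85)  [2]
  a=15: (15, -14, 82), (15, -4, 79), (15, 4, 79), (15, 14, 82)  [4]
  a=16: none
  a=17: (17, -6, 70), (17, 6, 70)  [2]
  a=18: (18, -10, 67), (18, 10, 67)  [2]
  a=19: (19, -8, 63), (19, 8, 63)  [2]
  a=20: none
  a=21: (21, -20, 61), (21, -8, 57), (21, 8, 57), (21, 20, 61)  [4]
  a=22..24: none
  a=25: (25, -24, 53), (25, 24, 53)  [2]
  a=26: none
  a=27: (27, -26, 50), (27, 26, 50)  [2]
  a=28..29: none
  a=30: (30, -26, 45), (30, -14, 41), (30, 14, 41), (30, 26, 45)  [4]
  a=31: (31, -22, 42), (31, 22, 42)  [2]
  a=32..33: none
  a=34: (34, -6, 35), (34, 6, 35)  [2]
  a=35: (35, -34, 42), (35, 34, 42)  [2]
  a=36: none
  a=37: (37, -30, 38), (37, 30, 38)  [2]
  a=38..39: none
Total reduced forms: 1 + 1 + 2 + 2 + 2 + 2 + 2 + 2 + 2 + 4 + 2 + 2 + 2 + 4 + 2 + 2 + 4 + 2 + 2 + 2 + 2 = 46
h = 46

46
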